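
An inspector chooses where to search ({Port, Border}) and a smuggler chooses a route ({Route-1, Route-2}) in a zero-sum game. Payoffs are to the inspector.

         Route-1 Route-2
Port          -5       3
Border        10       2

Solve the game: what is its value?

Row minima: Port → -5, Border → 2; maximin = 2.
Column maxima: Route-1 → 10, Route-2 → 3; minimax = 3.
2 ≠ 3, so there is no saddle point; optimal play is mixed.
Let the inspector play Port with probability p. Expected payoff against Route-1: (-5)p + 10(1−p) = −15p + 10; against Route-2: 3p + 2(1−p) = p + 2.
Setting these equal: −15p + 10 = p + 2 ⇒ −16p = -8 ⇒ p = 1/2, and the value is (-15)·(1/2) + 10 = 5/2.
For the smuggler: with q = P(Route-1), equating Port's and Border's payoffs gives −8q + 3 = 8q + 2 ⇒ q = 1/16.

5/2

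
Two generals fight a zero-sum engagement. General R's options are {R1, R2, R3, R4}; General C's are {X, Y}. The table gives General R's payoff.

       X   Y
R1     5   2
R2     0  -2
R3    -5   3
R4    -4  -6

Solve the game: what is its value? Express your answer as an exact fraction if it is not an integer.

Row minima: R1 → 2, R2 → -2, R3 → -5, R4 → -6; maximin = 2.
Column maxima: X → 5, Y → 3; minimax = 3.
2 ≠ 3, so there is no saddle point; optimal play is mixed.
R2 is strictly dominated by R1, so General R never plays it.
R4 is strictly dominated by R1, so General R never plays it.
On the remaining 2×2 (R1, R3 vs X, Y):
Let General R play R1 with probability p. Expected payoff against X: 5p + (-5)(1−p) = 10p − 5; against Y: 2p + 3(1−p) = −p + 3.
Setting these equal: 10p − 5 = −p + 3 ⇒ 11p = 8 ⇒ p = 8/11, and the value is (10)·(8/11) − 5 = 25/11.
For General C: with q = P(X), equating R1's and R3's payoffs gives 3q + 2 = −8q + 3 ⇒ q = 1/11.

25/11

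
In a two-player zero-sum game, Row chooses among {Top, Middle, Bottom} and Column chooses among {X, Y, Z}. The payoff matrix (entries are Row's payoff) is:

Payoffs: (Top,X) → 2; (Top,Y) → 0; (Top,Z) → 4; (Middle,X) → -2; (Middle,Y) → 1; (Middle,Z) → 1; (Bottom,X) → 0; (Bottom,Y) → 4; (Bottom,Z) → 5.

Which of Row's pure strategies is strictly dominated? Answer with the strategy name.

Bottom gives a strictly higher payoff than Middle against every column: 0 > -2, 4 > 1, 5 > 1.
So Middle is strictly dominated and Row never plays it.

Middle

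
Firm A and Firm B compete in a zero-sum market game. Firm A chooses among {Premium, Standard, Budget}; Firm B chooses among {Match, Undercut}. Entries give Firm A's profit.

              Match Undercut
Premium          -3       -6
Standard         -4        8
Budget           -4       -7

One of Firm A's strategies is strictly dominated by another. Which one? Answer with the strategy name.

Budget

Premium gives a strictly higher payoff than Budget against every column: -3 > -4, -6 > -7.
So Budget is strictly dominated and Firm A never plays it.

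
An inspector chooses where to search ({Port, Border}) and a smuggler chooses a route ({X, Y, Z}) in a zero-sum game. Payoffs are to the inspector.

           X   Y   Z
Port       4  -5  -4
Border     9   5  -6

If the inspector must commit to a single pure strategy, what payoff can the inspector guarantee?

-5

Row minima: Port → -5, Border → -6.
The best of these is -5.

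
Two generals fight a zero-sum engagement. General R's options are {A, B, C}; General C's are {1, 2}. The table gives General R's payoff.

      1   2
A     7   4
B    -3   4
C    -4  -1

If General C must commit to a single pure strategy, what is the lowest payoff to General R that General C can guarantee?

Column maxima: 1 → 7, 2 → 4.
The smallest of these is 4.

4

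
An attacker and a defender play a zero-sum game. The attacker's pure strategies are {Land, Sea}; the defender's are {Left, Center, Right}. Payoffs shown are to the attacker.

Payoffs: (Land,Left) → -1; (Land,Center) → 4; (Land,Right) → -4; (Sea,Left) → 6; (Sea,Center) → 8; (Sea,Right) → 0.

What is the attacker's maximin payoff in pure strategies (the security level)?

Row minima: Land → -4, Sea → 0.
The best of these is 0.

0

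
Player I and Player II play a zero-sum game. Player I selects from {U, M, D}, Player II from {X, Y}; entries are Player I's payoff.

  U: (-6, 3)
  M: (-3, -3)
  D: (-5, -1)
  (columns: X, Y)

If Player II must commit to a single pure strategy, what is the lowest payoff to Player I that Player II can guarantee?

Column maxima: X → -3, Y → 3.
The smallest of these is -3.

-3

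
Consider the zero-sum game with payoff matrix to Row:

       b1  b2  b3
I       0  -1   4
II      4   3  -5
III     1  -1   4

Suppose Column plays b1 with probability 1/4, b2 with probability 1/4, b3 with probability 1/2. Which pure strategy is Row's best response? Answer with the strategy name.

III

Expected payoff of I: (1/4)·0 + (1/4)·(-1) + (1/2)·4 = 7/4.
Expected payoff of II: (1/4)·4 + (1/4)·3 + (1/2)·(-5) = -3/4.
Expected payoff of III: (1/4)·1 + (1/4)·(-1) + (1/2)·4 = 2.
The largest is 2, so Row's best response is III.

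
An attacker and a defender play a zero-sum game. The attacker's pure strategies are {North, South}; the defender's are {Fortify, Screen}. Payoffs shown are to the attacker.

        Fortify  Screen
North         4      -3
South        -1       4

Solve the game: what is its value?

Row minima: North → -3, South → -1; maximin = -1.
Column maxima: Fortify → 4, Screen → 4; minimax = 4.
-1 ≠ 4, so there is no saddle point; optimal play is mixed.
Let the attacker play North with probability p. Expected payoff against Fortify: 4p + (-1)(1−p) = 5p − 1; against Screen: (-3)p + 4(1−p) = −7p + 4.
Setting these equal: 5p − 1 = −7p + 4 ⇒ 12p = 5 ⇒ p = 5/12, and the value is (5)·(5/12) − 1 = 13/12.
For the defender: with q = P(Fortify), equating North's and South's payoffs gives 7q − 3 = −5q + 4 ⇒ q = 7/12.

13/12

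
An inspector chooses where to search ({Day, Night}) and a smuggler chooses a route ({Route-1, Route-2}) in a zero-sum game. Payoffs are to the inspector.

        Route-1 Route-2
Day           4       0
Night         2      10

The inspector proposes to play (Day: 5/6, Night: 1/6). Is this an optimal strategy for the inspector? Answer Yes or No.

Against Route-1 this mix gives (5/6)·4 + (1/6)·2 = 11/3.
Against Route-2 this mix gives (5/6)·0 + (1/6)·10 = 5/3.
The smuggler will play Route-2, holding the inspector to 5/3. Shifting weight toward the row that does better against Route-2 would raise this floor (the equalizing mix achieves 10/3 against both Route-2 and Route-1), so the proposed strategy is not optimal.

No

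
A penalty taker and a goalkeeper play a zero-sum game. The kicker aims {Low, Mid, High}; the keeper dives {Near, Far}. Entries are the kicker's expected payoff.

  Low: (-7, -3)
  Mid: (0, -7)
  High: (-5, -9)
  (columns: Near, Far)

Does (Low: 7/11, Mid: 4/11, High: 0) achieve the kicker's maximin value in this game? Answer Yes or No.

Yes

Against Near this mix gives (7/11)·(-7) + (4/11)·0 = -49/11.
Against Far this mix gives (7/11)·(-3) + (4/11)·(-7) = -49/11.
All of the keeper's active replies (Near, Far) yield -49/11, and no column does worse for the kicker. The mix makes the keeper indifferent and guarantees -49/11, so it is optimal.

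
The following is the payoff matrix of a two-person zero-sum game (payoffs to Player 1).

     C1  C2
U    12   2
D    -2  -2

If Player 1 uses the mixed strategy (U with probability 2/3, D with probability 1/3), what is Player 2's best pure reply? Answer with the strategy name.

C2

If Player 2 plays C1, Player 1's expected payoff is (2/3)·12 + (1/3)·(-2) = 22/3.
If Player 2 plays C2, Player 1's expected payoff is (2/3)·2 + (1/3)·(-2) = 2/3.
Player 2 minimizes Player 1's payoff; the smallest is 2/3, so the best response is C2.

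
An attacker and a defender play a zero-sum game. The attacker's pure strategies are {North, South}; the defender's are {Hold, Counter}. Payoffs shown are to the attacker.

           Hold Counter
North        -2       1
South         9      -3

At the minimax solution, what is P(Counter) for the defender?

Row minima: North → -2, South → -3; maximin = -2.
Column maxima: Hold → 9, Counter → 1; minimax = 1.
-2 ≠ 1, so there is no saddle point; optimal play is mixed.
Let the attacker play North with probability p. Expected payoff against Hold: (-2)p + 9(1−p) = −11p + 9; against Counter: 1p + (-3)(1−p) = 4p − 3.
Setting these equal: −11p + 9 = 4p − 3 ⇒ −15p = -12 ⇒ p = 4/5, and the value is (-11)·(4/5) + 9 = 1/5.
For the defender: with q = P(Hold), equating North's and South's payoffs gives −3q + 1 = 12q − 3 ⇒ q = 4/15.

11/15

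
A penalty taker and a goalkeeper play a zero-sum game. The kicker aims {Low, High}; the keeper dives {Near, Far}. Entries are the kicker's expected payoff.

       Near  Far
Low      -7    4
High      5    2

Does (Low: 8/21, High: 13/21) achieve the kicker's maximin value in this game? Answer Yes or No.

No

Against Near this mix gives (8/21)·(-7) + (13/21)·5 = 3/7.
Against Far this mix gives (8/21)·4 + (13/21)·2 = 58/21.
The keeper will play Near, holding the kicker to 3/7. Shifting weight toward the row that does better against Near would raise this floor (the equalizing mix achieves 17/7 against both Near and Far), so the proposed strategy is not optimal.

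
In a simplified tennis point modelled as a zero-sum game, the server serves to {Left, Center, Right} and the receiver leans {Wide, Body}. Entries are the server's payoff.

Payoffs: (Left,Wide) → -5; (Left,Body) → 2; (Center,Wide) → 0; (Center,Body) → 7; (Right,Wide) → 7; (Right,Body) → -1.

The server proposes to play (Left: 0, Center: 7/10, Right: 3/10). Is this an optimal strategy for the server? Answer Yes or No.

No

Against Wide this mix gives (7/10)·0 + (3/10)·7 = 21/10.
Against Body this mix gives (7/10)·7 + (3/10)·(-1) = 23/5.
The receiver will play Wide, holding the server to 21/10. Shifting weight toward the row that does better against Wide would raise this floor (the equalizing mix achieves 49/15 against both Wide and Body), so the proposed strategy is not optimal.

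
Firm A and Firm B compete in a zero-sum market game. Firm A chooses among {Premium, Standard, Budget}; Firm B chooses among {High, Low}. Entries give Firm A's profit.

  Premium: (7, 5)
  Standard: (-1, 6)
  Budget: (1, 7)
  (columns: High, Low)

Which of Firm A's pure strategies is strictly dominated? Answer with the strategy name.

Budget gives a strictly higher payoff than Standard against every column: 1 > -1, 7 > 6.
So Standard is strictly dominated and Firm A never plays it.

Standard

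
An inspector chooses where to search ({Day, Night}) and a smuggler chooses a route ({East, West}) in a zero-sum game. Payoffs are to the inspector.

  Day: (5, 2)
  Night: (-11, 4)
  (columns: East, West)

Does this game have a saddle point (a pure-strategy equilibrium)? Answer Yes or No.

Row minima: Day → 2, Night → -11; maximin = 2.
Column maxima: East → 5, West → 4; minimax = 4.
2 ≠ 4, so no pure-strategy equilibrium exists.

No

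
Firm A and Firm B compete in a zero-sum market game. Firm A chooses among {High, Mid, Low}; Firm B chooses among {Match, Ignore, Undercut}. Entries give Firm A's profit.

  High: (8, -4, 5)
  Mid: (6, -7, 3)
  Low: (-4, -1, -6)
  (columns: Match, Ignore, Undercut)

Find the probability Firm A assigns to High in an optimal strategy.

Row minima: High → -4, Mid → -7, Low → -6; maximin = -4.
Column maxima: Match → 8, Ignore → -1, Undercut → 5; minimax = -1.
-4 ≠ -1, so there is no saddle point; optimal play is mixed.
Mid is strictly dominated by High, so Firm A never plays it.
Match is strictly dominated by Undercut (it gives Firm A strictly more in every row), so Firm B never plays it.
On the remaining 2×2 (High, Low vs Ignore, Undercut):
Let Firm A play High with probability p. Expected payoff against Ignore: (-4)p + (-1)(1−p) = −3p − 1; against Undercut: 5p + (-6)(1−p) = 11p − 6.
Setting these equal: −3p − 1 = 11p − 6 ⇒ −14p = -5 ⇒ p = 5/14, and the value is (-3)·(5/14) − 1 = -29/14.
For Firm B: with q = P(Ignore), equating High's and Low's payoffs gives −9q + 5 = 5q − 6 ⇒ q = 11/14.

5/14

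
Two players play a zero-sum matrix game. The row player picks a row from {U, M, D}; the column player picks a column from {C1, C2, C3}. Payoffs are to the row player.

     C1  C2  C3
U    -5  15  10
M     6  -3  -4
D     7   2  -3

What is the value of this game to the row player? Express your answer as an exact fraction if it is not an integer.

Row minima: U → -5, M → -4, D → -3; maximin = -3.
Column maxima: C1 → 7, C2 → 15, C3 → 10; minimax = 7.
-3 ≠ 7, so there is no saddle point; optimal play is mixed.
M is strictly dominated by D, so the row player never plays it.
C2 is strictly dominated by C3 (it gives the row player strictly more in every row), so the column player never plays it.
On the remaining 2×2 (U, D vs C1, C3):
Let the row player play U with probability p. Expected payoff against C1: (-5)p + 7(1−p) = −12p + 7; against C3: 10p + (-3)(1−p) = 13p − 3.
Setting these equal: −12p + 7 = 13p − 3 ⇒ −25p = -10 ⇒ p = 2/5, and the value is (-12)·(2/5) + 7 = 11/5.
For the column player: with q = P(C1), equating U's and D's payoffs gives −15q + 10 = 10q − 3 ⇒ q = 13/25.

11/5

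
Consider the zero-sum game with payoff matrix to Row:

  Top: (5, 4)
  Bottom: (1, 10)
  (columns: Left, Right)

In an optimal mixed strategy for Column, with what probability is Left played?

Row minima: Top → 4, Bottom → 1; maximin = 4.
Column maxima: Left → 5, Right → 10; minimax = 5.
4 ≠ 5, so there is no saddle point; optimal play is mixed.
Let Row play Top with probability p. Expected payoff against Left: 5p + 1(1−p) = 4p + 1; against Right: 4p + 10(1−p) = −6p + 10.
Setting these equal: 4p + 1 = −6p + 10 ⇒ 10p = 9 ⇒ p = 9/10, and the value is (4)·(9/10) + 1 = 23/5.
For Column: with q = P(Left), equating Top's and Bottom's payoffs gives q + 4 = −9q + 10 ⇒ q = 3/5.

3/5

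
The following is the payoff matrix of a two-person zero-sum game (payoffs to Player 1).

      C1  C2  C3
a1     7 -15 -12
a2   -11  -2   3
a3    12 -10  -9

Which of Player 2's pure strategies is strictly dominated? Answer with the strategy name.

C2 holds Player 1's payoff strictly below C3 in every row: -15 < -12, -2 < 3, -10 < -9.
So C3 is strictly dominated for Player 2.

C3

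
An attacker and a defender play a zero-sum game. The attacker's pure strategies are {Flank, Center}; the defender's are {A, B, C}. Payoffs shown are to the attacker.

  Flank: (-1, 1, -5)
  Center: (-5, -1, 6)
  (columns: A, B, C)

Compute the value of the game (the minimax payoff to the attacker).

Row minima: Flank → -5, Center → -5; maximin = -5.
Column maxima: A → -1, B → 1, C → 6; minimax = -1.
-5 ≠ -1, so there is no saddle point; optimal play is mixed.
B is strictly dominated by A (it gives the attacker strictly more in every row), so the defender never plays it.
On the remaining 2×2 (Flank, Center vs A, C):
Let the attacker play Flank with probability p. Expected payoff against A: (-1)p + (-5)(1−p) = 4p − 5; against C: (-5)p + 6(1−p) = −11p + 6.
Setting these equal: 4p − 5 = −11p + 6 ⇒ 15p = 11 ⇒ p = 11/15, and the value is (4)·(11/15) − 5 = -31/15.
For the defender: with q = P(A), equating Flank's and Center's payoffs gives 4q − 5 = −11q + 6 ⇒ q = 11/15.

-31/15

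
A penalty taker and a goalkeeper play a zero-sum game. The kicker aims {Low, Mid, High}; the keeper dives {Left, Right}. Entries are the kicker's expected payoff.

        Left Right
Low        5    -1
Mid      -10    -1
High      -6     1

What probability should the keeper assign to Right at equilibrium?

11/13

Row minima: Low → -1, Mid → -10, High → -6; maximin = -1.
Column maxima: Left → 5, Right → 1; minimax = 1.
-1 ≠ 1, so there is no saddle point; optimal play is mixed.
Mid is strictly dominated by High, so the kicker never plays it.
On the remaining 2×2 (Low, High vs Left, Right):
Let the kicker play Low with probability p. Expected payoff against Left: 5p + (-6)(1−p) = 11p − 6; against Right: (-1)p + 1(1−p) = −2p + 1.
Setting these equal: 11p − 6 = −2p + 1 ⇒ 13p = 7 ⇒ p = 7/13, and the value is (11)·(7/13) − 6 = -1/13.
For the keeper: with q = P(Left), equating Low's and High's payoffs gives 6q − 1 = −7q + 1 ⇒ q = 2/13.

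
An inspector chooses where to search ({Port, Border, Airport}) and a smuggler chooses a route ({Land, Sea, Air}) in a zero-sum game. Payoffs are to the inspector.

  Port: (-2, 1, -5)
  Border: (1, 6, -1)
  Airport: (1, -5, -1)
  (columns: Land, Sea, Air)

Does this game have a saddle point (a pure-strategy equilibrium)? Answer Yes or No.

Row minima: Port → -5, Border → -1, Airport → -5; maximin = -1.
Column maxima: Land → 1, Sea → 6, Air → -1; minimax = -1.
maximin = minimax = -1, so a saddle point exists.

Yes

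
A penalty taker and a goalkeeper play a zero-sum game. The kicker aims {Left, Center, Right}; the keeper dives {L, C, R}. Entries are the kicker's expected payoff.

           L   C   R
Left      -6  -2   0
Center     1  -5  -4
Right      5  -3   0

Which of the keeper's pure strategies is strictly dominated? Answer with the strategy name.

R

C holds the kicker's payoff strictly below R in every row: -2 < 0, -5 < -4, -3 < 0.
So R is strictly dominated for the keeper.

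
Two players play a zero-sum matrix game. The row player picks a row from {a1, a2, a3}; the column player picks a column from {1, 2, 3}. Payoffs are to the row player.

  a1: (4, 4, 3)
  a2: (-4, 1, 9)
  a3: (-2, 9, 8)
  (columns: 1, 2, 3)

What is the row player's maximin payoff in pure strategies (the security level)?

3

Row minima: a1 → 3, a2 → -4, a3 → -2.
The best of these is 3.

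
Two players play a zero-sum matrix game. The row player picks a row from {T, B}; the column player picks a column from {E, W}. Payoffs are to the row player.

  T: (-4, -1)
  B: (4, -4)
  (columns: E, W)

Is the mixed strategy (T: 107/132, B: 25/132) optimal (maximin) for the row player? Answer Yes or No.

No

Against E this mix gives (107/132)·(-4) + (25/132)·4 = -82/33.
Against W this mix gives (107/132)·(-1) + (25/132)·(-4) = -69/44.
The column player will play E, holding the row player to -82/33. Shifting weight toward the row that does better against E would raise this floor (the equalizing mix achieves -20/11 against both E and W), so the proposed strategy is not optimal.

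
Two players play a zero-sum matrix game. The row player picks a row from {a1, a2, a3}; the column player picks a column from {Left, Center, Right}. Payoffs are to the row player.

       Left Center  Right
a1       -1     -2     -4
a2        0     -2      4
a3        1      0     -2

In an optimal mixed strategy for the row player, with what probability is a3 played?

Row minima: a1 → -4, a2 → -2, a3 → -2; maximin = -2.
Column maxima: Left → 1, Center → 0, Right → 4; minimax = 0.
-2 ≠ 0, so there is no saddle point; optimal play is mixed.
a1 is strictly dominated by a3, so the row player never plays it.
Left is strictly dominated by Center (it gives the row player strictly more in every row), so the column player never plays it.
On the remaining 2×2 (a2, a3 vs Center, Right):
Let the row player play a2 with probability p. Expected payoff against Center: (-2)p + 0(1−p) = −2p; against Right: 4p + (-2)(1−p) = 6p − 2.
Setting these equal: −2p = 6p − 2 ⇒ −8p = -2 ⇒ p = 1/4, and the value is (-2)·(1/4) = -1/2.
For the column player: with q = P(Center), equating a2's and a3's payoffs gives −6q + 4 = 2q − 2 ⇒ q = 3/4.

3/4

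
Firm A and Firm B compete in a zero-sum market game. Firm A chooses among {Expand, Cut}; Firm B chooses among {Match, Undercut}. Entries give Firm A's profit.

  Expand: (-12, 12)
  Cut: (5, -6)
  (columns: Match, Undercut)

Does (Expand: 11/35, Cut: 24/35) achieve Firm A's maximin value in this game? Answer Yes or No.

Yes

Against Match this mix gives (11/35)·(-12) + (24/35)·5 = -12/35.
Against Undercut this mix gives (11/35)·12 + (24/35)·(-6) = -12/35.
All of Firm B's active replies (Match, Undercut) yield -12/35, and no column does worse for Firm A. The mix makes Firm B indifferent and guarantees -12/35, so it is optimal.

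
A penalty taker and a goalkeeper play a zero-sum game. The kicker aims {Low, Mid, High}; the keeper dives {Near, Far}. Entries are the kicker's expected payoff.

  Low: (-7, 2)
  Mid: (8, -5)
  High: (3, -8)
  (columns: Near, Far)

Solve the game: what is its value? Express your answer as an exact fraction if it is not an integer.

Row minima: Low → -7, Mid → -5, High → -8; maximin = -5.
Column maxima: Near → 8, Far → 2; minimax = 2.
-5 ≠ 2, so there is no saddle point; optimal play is mixed.
High is strictly dominated by Mid, so the kicker never plays it.
On the remaining 2×2 (Low, Mid vs Near, Far):
Let the kicker play Low with probability p. Expected payoff against Near: (-7)p + 8(1−p) = −15p + 8; against Far: 2p + (-5)(1−p) = 7p − 5.
Setting these equal: −15p + 8 = 7p − 5 ⇒ −22p = -13 ⇒ p = 13/22, and the value is (-15)·(13/22) + 8 = -19/22.
For the keeper: with q = P(Near), equating Low's and Mid's payoffs gives −9q + 2 = 13q − 5 ⇒ q = 7/22.

-19/22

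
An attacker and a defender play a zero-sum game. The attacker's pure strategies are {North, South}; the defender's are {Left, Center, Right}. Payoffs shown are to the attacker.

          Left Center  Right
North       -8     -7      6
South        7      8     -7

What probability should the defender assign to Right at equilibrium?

15/28

Row minima: North → -8, South → -7; maximin = -7.
Column maxima: Left → 7, Center → 8, Right → 6; minimax = 6.
-7 ≠ 6, so there is no saddle point; optimal play is mixed.
Center is strictly dominated by Left (it gives the attacker strictly more in every row), so the defender never plays it.
On the remaining 2×2 (North, South vs Left, Right):
Let the attacker play North with probability p. Expected payoff against Left: (-8)p + 7(1−p) = −15p + 7; against Right: 6p + (-7)(1−p) = 13p − 7.
Setting these equal: −15p + 7 = 13p − 7 ⇒ −28p = -14 ⇒ p = 1/2, and the value is (-15)·(1/2) + 7 = -1/2.
For the defender: with q = P(Left), equating North's and South's payoffs gives −14q + 6 = 14q − 7 ⇒ q = 13/28.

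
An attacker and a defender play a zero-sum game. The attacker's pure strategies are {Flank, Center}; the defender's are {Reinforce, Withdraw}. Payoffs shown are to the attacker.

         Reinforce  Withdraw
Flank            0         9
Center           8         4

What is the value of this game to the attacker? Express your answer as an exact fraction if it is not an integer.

Row minima: Flank → 0, Center → 4; maximin = 4.
Column maxima: Reinforce → 8, Withdraw → 9; minimax = 8.
4 ≠ 8, so there is no saddle point; optimal play is mixed.
Let the attacker play Flank with probability p. Expected payoff against Reinforce: 0p + 8(1−p) = −8p + 8; against Withdraw: 9p + 4(1−p) = 5p + 4.
Setting these equal: −8p + 8 = 5p + 4 ⇒ −13p = -4 ⇒ p = 4/13, and the value is (-8)·(4/13) + 8 = 72/13.
For the defender: with q = P(Reinforce), equating Flank's and Center's payoffs gives −9q + 9 = 4q + 4 ⇒ q = 5/13.

72/13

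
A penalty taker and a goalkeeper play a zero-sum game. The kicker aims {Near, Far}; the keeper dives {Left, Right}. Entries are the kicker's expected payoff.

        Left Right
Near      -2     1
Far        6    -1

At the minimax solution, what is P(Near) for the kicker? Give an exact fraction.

Row minima: Near → -2, Far → -1; maximin = -1.
Column maxima: Left → 6, Right → 1; minimax = 1.
-1 ≠ 1, so there is no saddle point; optimal play is mixed.
Let the kicker play Near with probability p. Expected payoff against Left: (-2)p + 6(1−p) = −8p + 6; against Right: 1p + (-1)(1−p) = 2p − 1.
Setting these equal: −8p + 6 = 2p − 1 ⇒ −10p = -7 ⇒ p = 7/10, and the value is (-8)·(7/10) + 6 = 2/5.
For the keeper: with q = P(Left), equating Near's and Far's payoffs gives −3q + 1 = 7q − 1 ⇒ q = 1/5.

7/10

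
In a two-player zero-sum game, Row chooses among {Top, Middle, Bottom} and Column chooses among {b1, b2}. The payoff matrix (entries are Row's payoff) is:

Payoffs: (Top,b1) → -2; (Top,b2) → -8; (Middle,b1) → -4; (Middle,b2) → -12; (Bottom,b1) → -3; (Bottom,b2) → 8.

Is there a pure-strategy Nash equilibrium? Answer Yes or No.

Row minima: Top → -8, Middle → -12, Bottom → -3; maximin = -3.
Column maxima: b1 → -2, b2 → 8; minimax = -2.
-3 ≠ -2, so no pure-strategy equilibrium exists.

No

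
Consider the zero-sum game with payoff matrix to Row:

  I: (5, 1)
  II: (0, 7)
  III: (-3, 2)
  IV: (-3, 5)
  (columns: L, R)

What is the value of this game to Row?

35/11

Row minima: I → 1, II → 0, III → -3, IV → -3; maximin = 1.
Column maxima: L → 5, R → 7; minimax = 5.
1 ≠ 5, so there is no saddle point; optimal play is mixed.
III is strictly dominated by II, so Row never plays it.
IV is strictly dominated by II, so Row never plays it.
On the remaining 2×2 (I, II vs L, R):
Let Row play I with probability p. Expected payoff against L: 5p + 0(1−p) = 5p; against R: 1p + 7(1−p) = −6p + 7.
Setting these equal: 5p = −6p + 7 ⇒ 11p = 7 ⇒ p = 7/11, and the value is (5)·(7/11) = 35/11.
For Column: with q = P(L), equating I's and II's payoffs gives 4q + 1 = −7q + 7 ⇒ q = 6/11.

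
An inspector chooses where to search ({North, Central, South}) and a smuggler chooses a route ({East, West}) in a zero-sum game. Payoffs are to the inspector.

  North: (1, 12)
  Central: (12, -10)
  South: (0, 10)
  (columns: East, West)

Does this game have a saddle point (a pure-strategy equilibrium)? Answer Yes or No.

Row minima: North → 1, Central → -10, South → 0; maximin = 1.
Column maxima: East → 12, West → 12; minimax = 12.
1 ≠ 12, so no pure-strategy equilibrium exists.

No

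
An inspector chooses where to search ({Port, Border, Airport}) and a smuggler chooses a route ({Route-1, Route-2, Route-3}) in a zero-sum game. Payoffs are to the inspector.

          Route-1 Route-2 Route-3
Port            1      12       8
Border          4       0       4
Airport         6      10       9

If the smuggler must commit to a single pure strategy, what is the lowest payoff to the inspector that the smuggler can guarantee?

Column maxima: Route-1 → 6, Route-2 → 12, Route-3 → 9.
The smallest of these is 6.

6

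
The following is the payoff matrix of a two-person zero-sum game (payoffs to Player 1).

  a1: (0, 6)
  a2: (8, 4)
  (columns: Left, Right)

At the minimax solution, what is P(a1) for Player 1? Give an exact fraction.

2/5

Row minima: a1 → 0, a2 → 4; maximin = 4.
Column maxima: Left → 8, Right → 6; minimax = 6.
4 ≠ 6, so there is no saddle point; optimal play is mixed.
Let Player 1 play a1 with probability p. Expected payoff against Left: 0p + 8(1−p) = −8p + 8; against Right: 6p + 4(1−p) = 2p + 4.
Setting these equal: −8p + 8 = 2p + 4 ⇒ −10p = -4 ⇒ p = 2/5, and the value is (-8)·(2/5) + 8 = 24/5.
For Player 2: with q = P(Left), equating a1's and a2's payoffs gives −6q + 6 = 4q + 4 ⇒ q = 1/5.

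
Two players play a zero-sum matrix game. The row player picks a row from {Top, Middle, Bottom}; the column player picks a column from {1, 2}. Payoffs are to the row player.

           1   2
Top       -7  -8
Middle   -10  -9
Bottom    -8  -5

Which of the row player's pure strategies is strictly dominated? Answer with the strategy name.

Top gives a strictly higher payoff than Middle against every column: -7 > -10, -8 > -9.
So Middle is strictly dominated and the row player never plays it.

Middle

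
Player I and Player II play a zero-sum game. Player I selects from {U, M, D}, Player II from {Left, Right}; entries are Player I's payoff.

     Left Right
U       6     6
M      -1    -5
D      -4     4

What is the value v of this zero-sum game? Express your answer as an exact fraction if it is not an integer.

6

Row minima: U → 6, M → -5, D → -4; maximin = 6.
Column maxima: Left → 6, Right → 6; minimax = 6.
Since maximin = minimax = 6, there is a saddle point and the value is 6.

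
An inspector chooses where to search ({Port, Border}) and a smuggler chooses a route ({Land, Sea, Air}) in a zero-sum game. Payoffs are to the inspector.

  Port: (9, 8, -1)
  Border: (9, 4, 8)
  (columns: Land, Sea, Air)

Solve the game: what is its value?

Row minima: Port → -1, Border → 4; maximin = 4.
Column maxima: Land → 9, Sea → 8, Air → 8; minimax = 8.
4 ≠ 8, so there is no saddle point; optimal play is mixed.
Land is strictly dominated by Sea (it gives the inspector strictly more in every row), so the smuggler never plays it.
On the remaining 2×2 (Port, Border vs Sea, Air):
Let the inspector play Port with probability p. Expected payoff against Sea: 8p + 4(1−p) = 4p + 4; against Air: (-1)p + 8(1−p) = −9p + 8.
Setting these equal: 4p + 4 = −9p + 8 ⇒ 13p = 4 ⇒ p = 4/13, and the value is (4)·(4/13) + 4 = 68/13.
For the smuggler: with q = P(Sea), equating Port's and Border's payoffs gives 9q − 1 = −4q + 8 ⇒ q = 9/13.

68/13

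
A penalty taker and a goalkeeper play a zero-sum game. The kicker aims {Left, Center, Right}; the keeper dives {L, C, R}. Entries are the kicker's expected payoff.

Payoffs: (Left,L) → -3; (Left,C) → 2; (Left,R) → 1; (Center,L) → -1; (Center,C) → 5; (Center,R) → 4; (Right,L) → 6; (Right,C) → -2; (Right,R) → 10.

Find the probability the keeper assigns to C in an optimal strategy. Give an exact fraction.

1/2

Row minima: Left → -3, Center → -1, Right → -2; maximin = -1.
Column maxima: L → 6, C → 5, R → 10; minimax = 5.
-1 ≠ 5, so there is no saddle point; optimal play is mixed.
Left is strictly dominated by Center, so the kicker never plays it.
R is strictly dominated by L (it gives the kicker strictly more in every row), so the keeper never plays it.
On the remaining 2×2 (Center, Right vs L, C):
Let the kicker play Center with probability p. Expected payoff against L: (-1)p + 6(1−p) = −7p + 6; against C: 5p + (-2)(1−p) = 7p − 2.
Setting these equal: −7p + 6 = 7p − 2 ⇒ −14p = -8 ⇒ p = 4/7, and the value is (-7)·(4/7) + 6 = 2.
For the keeper: with q = P(L), equating Center's and Right's payoffs gives −6q + 5 = 8q − 2 ⇒ q = 1/2.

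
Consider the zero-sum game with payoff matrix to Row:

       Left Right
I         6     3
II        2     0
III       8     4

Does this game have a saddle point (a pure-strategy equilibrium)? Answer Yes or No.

Yes

Row minima: I → 3, II → 0, III → 4; maximin = 4.
Column maxima: Left → 8, Right → 4; minimax = 4.
maximin = minimax = 4, so a saddle point exists.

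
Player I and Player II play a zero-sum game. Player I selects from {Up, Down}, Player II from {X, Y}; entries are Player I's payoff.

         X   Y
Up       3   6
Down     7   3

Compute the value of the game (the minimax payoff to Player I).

Row minima: Up → 3, Down → 3; maximin = 3.
Column maxima: X → 7, Y → 6; minimax = 6.
3 ≠ 6, so there is no saddle point; optimal play is mixed.
Let Player I play Up with probability p. Expected payoff against X: 3p + 7(1−p) = −4p + 7; against Y: 6p + 3(1−p) = 3p + 3.
Setting these equal: −4p + 7 = 3p + 3 ⇒ −7p = -4 ⇒ p = 4/7, and the value is (-4)·(4/7) + 7 = 33/7.
For Player II: with q = P(X), equating Up's and Down's payoffs gives −3q + 6 = 4q + 3 ⇒ q = 3/7.

33/7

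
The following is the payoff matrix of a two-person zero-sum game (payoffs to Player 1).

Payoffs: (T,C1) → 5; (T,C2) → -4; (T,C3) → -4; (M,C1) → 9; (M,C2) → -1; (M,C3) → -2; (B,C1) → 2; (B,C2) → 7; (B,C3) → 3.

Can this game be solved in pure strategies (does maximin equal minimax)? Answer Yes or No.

No

Row minima: T → -4, M → -2, B → 2; maximin = 2.
Column maxima: C1 → 9, C2 → 7, C3 → 3; minimax = 3.
2 ≠ 3, so no pure-strategy equilibrium exists.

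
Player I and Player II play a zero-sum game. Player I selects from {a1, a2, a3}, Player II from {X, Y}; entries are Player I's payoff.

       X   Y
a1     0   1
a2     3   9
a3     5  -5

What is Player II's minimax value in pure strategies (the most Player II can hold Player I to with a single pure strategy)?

Column maxima: X → 5, Y → 9.
The smallest of these is 5.

5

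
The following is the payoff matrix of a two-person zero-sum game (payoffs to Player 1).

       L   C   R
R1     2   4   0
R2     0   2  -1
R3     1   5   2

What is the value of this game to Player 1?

4/3

Row minima: R1 → 0, R2 → -1, R3 → 1; maximin = 1.
Column maxima: L → 2, C → 5, R → 2; minimax = 2.
1 ≠ 2, so there is no saddle point; optimal play is mixed.
R2 is strictly dominated by R1, so Player 1 never plays it.
C is strictly dominated by L (it gives Player 1 strictly more in every row), so Player 2 never plays it.
On the remaining 2×2 (R1, R3 vs L, R):
Let Player 1 play R1 with probability p. Expected payoff against L: 2p + 1(1−p) = p + 1; against R: 0p + 2(1−p) = −2p + 2.
Setting these equal: p + 1 = −2p + 2 ⇒ 3p = 1 ⇒ p = 1/3, and the value is (1)·(1/3) + 1 = 4/3.
For Player 2: with q = P(L), equating R1's and R3's payoffs gives 2q = −q + 2 ⇒ q = 2/3.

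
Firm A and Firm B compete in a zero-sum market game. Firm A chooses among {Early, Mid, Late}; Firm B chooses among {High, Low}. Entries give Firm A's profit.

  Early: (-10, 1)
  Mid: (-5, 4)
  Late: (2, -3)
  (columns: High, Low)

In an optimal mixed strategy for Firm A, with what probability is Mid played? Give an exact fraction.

5/14

Row minima: Early → -10, Mid → -5, Late → -3; maximin = -3.
Column maxima: High → 2, Low → 4; minimax = 2.
-3 ≠ 2, so there is no saddle point; optimal play is mixed.
Early is strictly dominated by Mid, so Firm A never plays it.
On the remaining 2×2 (Mid, Late vs High, Low):
Let Firm A play Mid with probability p. Expected payoff against High: (-5)p + 2(1−p) = −7p + 2; against Low: 4p + (-3)(1−p) = 7p − 3.
Setting these equal: −7p + 2 = 7p − 3 ⇒ −14p = -5 ⇒ p = 5/14, and the value is (-7)·(5/14) + 2 = -1/2.
For Firm B: with q = P(High), equating Mid's and Late's payoffs gives −9q + 4 = 5q − 3 ⇒ q = 1/2.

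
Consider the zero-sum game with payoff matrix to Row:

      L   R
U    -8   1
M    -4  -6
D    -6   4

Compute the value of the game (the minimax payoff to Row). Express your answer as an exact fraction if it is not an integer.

Row minima: U → -8, M → -6, D → -6; maximin = -6.
Column maxima: L → -4, R → 4; minimax = -4.
-6 ≠ -4, so there is no saddle point; optimal play is mixed.
U is strictly dominated by D, so Row never plays it.
On the remaining 2×2 (M, D vs L, R):
Let Row play M with probability p. Expected payoff against L: (-4)p + (-6)(1−p) = 2p − 6; against R: (-6)p + 4(1−p) = −10p + 4.
Setting these equal: 2p − 6 = −10p + 4 ⇒ 12p = 10 ⇒ p = 5/6, and the value is (2)·(5/6) − 6 = -13/3.
For Column: with q = P(L), equating M's and D's payoffs gives 2q − 6 = −10q + 4 ⇒ q = 5/6.

-13/3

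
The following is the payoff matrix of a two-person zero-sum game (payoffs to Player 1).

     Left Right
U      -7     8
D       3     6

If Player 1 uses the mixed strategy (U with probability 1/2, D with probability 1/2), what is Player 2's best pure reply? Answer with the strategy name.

Left

If Player 2 plays Left, Player 1's expected payoff is (1/2)·(-7) + (1/2)·3 = -2.
If Player 2 plays Right, Player 1's expected payoff is (1/2)·8 + (1/2)·6 = 7.
Player 2 minimizes Player 1's payoff; the smallest is -2, so the best response is Left.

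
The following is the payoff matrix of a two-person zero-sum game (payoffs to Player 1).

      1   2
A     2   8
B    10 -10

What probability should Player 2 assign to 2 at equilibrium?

4/13

Row minima: A → 2, B → -10; maximin = 2.
Column maxima: 1 → 10, 2 → 8; minimax = 8.
2 ≠ 8, so there is no saddle point; optimal play is mixed.
Let Player 1 play A with probability p. Expected payoff against 1: 2p + 10(1−p) = −8p + 10; against 2: 8p + (-10)(1−p) = 18p − 10.
Setting these equal: −8p + 10 = 18p − 10 ⇒ −26p = -20 ⇒ p = 10/13, and the value is (-8)·(10/13) + 10 = 50/13.
For Player 2: with q = P(1), equating A's and B's payoffs gives −6q + 8 = 20q − 10 ⇒ q = 9/13.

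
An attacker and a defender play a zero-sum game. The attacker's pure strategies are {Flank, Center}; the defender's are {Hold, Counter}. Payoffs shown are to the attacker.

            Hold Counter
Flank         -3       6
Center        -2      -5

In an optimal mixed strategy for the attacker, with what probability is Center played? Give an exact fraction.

3/4

Row minima: Flank → -3, Center → -5; maximin = -3.
Column maxima: Hold → -2, Counter → 6; minimax = -2.
-3 ≠ -2, so there is no saddle point; optimal play is mixed.
Let the attacker play Flank with probability p. Expected payoff against Hold: (-3)p + (-2)(1−p) = −p − 2; against Counter: 6p + (-5)(1−p) = 11p − 5.
Setting these equal: −p − 2 = 11p − 5 ⇒ −12p = -3 ⇒ p = 1/4, and the value is (-1)·(1/4) − 2 = -9/4.
For the defender: with q = P(Hold), equating Flank's and Center's payoffs gives −9q + 6 = 3q − 5 ⇒ q = 11/12.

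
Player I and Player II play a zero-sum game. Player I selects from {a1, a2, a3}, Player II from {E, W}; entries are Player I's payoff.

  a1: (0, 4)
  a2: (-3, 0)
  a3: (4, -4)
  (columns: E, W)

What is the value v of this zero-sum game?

4/3

Row minima: a1 → 0, a2 → -3, a3 → -4; maximin = 0.
Column maxima: E → 4, W → 4; minimax = 4.
0 ≠ 4, so there is no saddle point; optimal play is mixed.
a2 is strictly dominated by a1, so Player I never plays it.
On the remaining 2×2 (a1, a3 vs E, W):
Let Player I play a1 with probability p. Expected payoff against E: 0p + 4(1−p) = −4p + 4; against W: 4p + (-4)(1−p) = 8p − 4.
Setting these equal: −4p + 4 = 8p − 4 ⇒ −12p = -8 ⇒ p = 2/3, and the value is (-4)·(2/3) + 4 = 4/3.
For Player II: with q = P(E), equating a1's and a3's payoffs gives −4q + 4 = 8q − 4 ⇒ q = 2/3.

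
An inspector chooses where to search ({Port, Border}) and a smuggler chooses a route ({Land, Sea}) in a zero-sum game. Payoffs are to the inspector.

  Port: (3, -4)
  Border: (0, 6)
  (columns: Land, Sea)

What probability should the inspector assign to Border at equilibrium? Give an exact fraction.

Row minima: Port → -4, Border → 0; maximin = 0.
Column maxima: Land → 3, Sea → 6; minimax = 3.
0 ≠ 3, so there is no saddle point; optimal play is mixed.
Let the inspector play Port with probability p. Expected payoff against Land: 3p + 0(1−p) = 3p; against Sea: (-4)p + 6(1−p) = −10p + 6.
Setting these equal: 3p = −10p + 6 ⇒ 13p = 6 ⇒ p = 6/13, and the value is (3)·(6/13) = 18/13.
For the smuggler: with q = P(Land), equating Port's and Border's payoffs gives 7q − 4 = −6q + 6 ⇒ q = 10/13.

7/13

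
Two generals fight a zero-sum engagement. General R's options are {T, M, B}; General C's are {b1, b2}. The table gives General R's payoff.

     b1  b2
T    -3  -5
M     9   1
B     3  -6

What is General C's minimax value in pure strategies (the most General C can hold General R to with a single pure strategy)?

Column maxima: b1 → 9, b2 → 1.
The smallest of these is 1.

1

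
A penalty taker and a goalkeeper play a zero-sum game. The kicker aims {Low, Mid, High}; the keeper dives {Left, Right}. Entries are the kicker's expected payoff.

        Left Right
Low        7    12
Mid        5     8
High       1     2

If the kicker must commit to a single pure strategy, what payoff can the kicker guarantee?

Row minima: Low → 7, Mid → 5, High → 1.
The best of these is 7.

7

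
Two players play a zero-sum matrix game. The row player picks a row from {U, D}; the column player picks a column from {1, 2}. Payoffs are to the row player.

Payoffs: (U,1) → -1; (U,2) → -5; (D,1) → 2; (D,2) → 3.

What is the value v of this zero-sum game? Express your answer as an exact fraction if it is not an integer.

Row minima: U → -5, D → 2; maximin = 2.
Column maxima: 1 → 2, 2 → 3; minimax = 2.
Since maximin = minimax = 2, there is a saddle point and the value is 2.

2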